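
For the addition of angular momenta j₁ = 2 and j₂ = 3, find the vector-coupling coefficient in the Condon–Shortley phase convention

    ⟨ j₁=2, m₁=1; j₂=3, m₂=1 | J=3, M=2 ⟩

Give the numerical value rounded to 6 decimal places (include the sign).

√[7·2!2!4!/9! · 3!1!4!2!5!1!] = √(64)
  +(−1)^0/∏(0,2,1,4,1,0)! = 1/48  (running 1/48)
  +(−1)^1/∏(1,1,0,3,2,1)! = -1/12  (running -1/16)
⟨..|..⟩ = √(64)·(-1/16) = -0.500000

−√(1/4) ≈ -0.500000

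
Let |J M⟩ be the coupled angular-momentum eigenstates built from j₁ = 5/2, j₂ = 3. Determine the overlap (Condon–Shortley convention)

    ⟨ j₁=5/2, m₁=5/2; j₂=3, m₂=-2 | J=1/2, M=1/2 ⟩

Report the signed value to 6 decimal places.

+√(1/21) = +0.218218

j₁+j₂−J=5  J+j₁−j₂=0  J−j₁+j₂=1  j₁+j₂+J+1=7
(j₁±m₁, j₂±m₂, J±M) = (5,0,1,5,1,0)
P² = 4800/7
sum k=0..0:
  [0] +1/120 = 1/120
S = 1/120
C² = P²·S² = 1/21 ; C = +0.218218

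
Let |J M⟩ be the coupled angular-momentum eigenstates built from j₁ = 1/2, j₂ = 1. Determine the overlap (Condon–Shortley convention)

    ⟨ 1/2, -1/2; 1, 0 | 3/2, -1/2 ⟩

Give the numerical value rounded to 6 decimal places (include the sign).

√[4·0!1!2!/4! · 0!1!1!1!1!2!] = √(2/3)
  +(−1)^0/∏(0,0,1,1,0,1)! = 1  (running 1)
⟨..|..⟩ = √(2/3)·(1) = +0.816497

+√(2/3) = +0.816497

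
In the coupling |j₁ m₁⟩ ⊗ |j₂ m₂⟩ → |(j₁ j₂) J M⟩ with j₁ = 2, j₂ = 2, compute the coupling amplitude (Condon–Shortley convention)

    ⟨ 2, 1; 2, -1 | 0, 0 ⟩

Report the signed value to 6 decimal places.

−√(1/5) ≈ -0.447214

j₁+j₂−J=4  J+j₁−j₂=0  J−j₁+j₂=0  j₁+j₂+J+1=5
(j₁±m₁, j₂±m₂, J±M) = (3,1,1,3,0,0)
P² = 36/5
sum k=1..1:
  [1] −1/6 = -1/6
S = -1/6
C² = P²·S² = 1/5 ; C = -0.447214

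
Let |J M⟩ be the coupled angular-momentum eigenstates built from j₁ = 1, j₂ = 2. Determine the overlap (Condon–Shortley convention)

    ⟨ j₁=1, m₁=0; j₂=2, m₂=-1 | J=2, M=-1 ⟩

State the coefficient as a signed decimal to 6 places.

j₁+j₂−J=1  J+j₁−j₂=1  J−j₁+j₂=3  j₁+j₂+J+1=6
(j₁±m₁, j₂±m₂, J±M) = (1,1,1,3,1,3)
P² = 3/2
sum k=0..1:
  [0] +1/2 = 1/2
  [1] −1/6 = -1/6
S = 1/3
C² = P²·S² = 1/6 ; C = +0.408248

+√(1/6) ≈ +0.408248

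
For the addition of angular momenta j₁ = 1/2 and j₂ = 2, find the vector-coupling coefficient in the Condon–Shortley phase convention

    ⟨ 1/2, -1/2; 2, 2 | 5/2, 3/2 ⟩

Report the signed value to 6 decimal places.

triangle: 0!·1!·4!/6! = 24/720
(j±m)!: 0!·1!·4!·0!·4!·1! = 576
prefactor² = (2J+1)·Δ·N² = 576/5
  k=0: +1/(0!·0!·1!·4!·0!·0!) = 1/24
Σ = 1/24  ⇒  CG² = 576/5·1/24² = 1/5
CG = +√(1/5) = +0.447214

+√(1/5) = +0.447214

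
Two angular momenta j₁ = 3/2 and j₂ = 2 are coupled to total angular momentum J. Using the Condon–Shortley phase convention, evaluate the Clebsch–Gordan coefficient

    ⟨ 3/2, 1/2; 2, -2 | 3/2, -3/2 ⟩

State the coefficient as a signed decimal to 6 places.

√[4·2!1!2!/6! · 2!1!0!4!0!3!] = √(32/5)
  +(−1)^0/∏(0,2,1,0,0,2)! = 1/4  (running 1/4)
⟨..|..⟩ = √(32/5)·(1/4) = +0.632456

+√(2/5) ≈ +0.632456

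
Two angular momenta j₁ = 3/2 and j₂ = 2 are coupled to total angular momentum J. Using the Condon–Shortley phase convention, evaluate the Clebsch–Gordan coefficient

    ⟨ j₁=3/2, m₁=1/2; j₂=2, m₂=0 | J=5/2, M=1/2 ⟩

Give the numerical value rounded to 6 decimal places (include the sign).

+0.292770

j₁+j₂−J=1  J+j₁−j₂=2  J−j₁+j₂=3  j₁+j₂+J+1=7
(j₁±m₁, j₂±m₂, J±M) = (2,1,2,2,3,2)
P² = 48/35
sum k=0..1:
  [0] +1/2 = 1/2
  [1] −1/4 = -1/4
S = 1/4
C² = P²·S² = 3/35 ; C = +0.292770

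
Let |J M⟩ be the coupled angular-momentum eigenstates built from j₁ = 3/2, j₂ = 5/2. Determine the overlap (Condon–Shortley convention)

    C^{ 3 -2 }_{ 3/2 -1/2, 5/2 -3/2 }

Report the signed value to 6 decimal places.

√[7·1!2!4!/8! · 1!2!1!4!1!5!] = √(48)
  +(−1)^0/∏(0,1,2,1,0,3)! = 1/12  (running 1/12)
  +(−1)^1/∏(1,0,1,0,1,4)! = -1/24  (running 1/24)
⟨..|..⟩ = √(48)·(1/24) = +0.288675

+√(1/12) ≈ +0.288675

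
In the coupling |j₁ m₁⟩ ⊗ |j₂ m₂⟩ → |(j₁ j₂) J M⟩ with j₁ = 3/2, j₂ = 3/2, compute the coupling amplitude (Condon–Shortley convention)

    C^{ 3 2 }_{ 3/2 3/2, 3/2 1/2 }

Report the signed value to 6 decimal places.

√[7·0!3!3!/7! · 3!0!2!1!5!1!] = √(72)
  +(−1)^0/∏(0,0,0,2,3,1)! = 1/12  (running 1/12)
⟨..|..⟩ = √(72)·(1/12) = +0.707107

+0.707107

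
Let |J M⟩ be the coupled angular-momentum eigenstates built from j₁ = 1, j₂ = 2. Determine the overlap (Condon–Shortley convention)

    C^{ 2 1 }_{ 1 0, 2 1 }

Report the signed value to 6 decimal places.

triangle: 1!·1!·3!/6! = 6/720
(j±m)!: 1!·1!·3!·1!·3!·1! = 36
prefactor² = (2J+1)·Δ·N² = 3/2
  k=0: +1/(0!·1!·1!·3!·0!·0!) = 1/6
  k=1: −1/(1!·0!·0!·2!·1!·1!) = -1/2
Σ = -1/3  ⇒  CG² = 3/2·(-1/3)² = 1/6
CG = −√(1/6) = -0.408248

−√(1/6) = -0.408248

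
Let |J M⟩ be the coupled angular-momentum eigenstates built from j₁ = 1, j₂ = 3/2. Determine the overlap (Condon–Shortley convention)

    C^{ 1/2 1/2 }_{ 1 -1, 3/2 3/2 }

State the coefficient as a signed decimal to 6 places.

√[2·2!0!1!/4! · 0!2!3!0!1!0!] = √(2)
  +(−1)^2/∏(2,0,0,1,0,0)! = 1/2  (running 1/2)
⟨..|..⟩ = √(2)·(1/2) = +0.707107

+0.707107  (= +√(1/2))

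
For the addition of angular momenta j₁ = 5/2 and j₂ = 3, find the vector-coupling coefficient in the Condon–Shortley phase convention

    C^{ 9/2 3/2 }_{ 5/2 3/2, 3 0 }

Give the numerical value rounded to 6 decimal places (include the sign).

+√(45/154) ≈ +0.540562

j₁+j₂−J=1  J+j₁−j₂=4  J−j₁+j₂=5  j₁+j₂+J+1=11
(j₁±m₁, j₂±m₂, J±M) = (4,1,3,3,6,3)
P² = 207360/77
sum k=0..1:
  [0] +1/72 = 1/72
  [1] −1/288 = -1/288
S = 1/96
C² = P²·S² = 45/154 ; C = +0.540562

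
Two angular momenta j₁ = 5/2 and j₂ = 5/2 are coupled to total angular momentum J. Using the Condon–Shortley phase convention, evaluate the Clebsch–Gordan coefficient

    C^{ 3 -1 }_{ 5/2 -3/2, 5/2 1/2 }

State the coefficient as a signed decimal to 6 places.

triangle: 2!·3!·3!/9! = 72/362880
(j±m)!: 1!·4!·3!·2!·2!·4! = 13824
prefactor² = (2J+1)·Δ·N² = 96/5
  k=1: −1/(1!·1!·3!·2!·0!·1!) = -1/12
  k=2: +1/(2!·0!·2!·1!·1!·2!) = 1/8
Σ = 1/24  ⇒  CG² = 96/5·1/24² = 1/30
CG = +√(1/30) = +0.182574

+√(1/30) = +0.182574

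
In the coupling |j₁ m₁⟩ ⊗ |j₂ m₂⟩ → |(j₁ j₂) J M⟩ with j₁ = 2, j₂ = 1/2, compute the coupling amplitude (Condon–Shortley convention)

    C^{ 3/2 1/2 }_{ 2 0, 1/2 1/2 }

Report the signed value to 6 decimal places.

triangle: 1!·3!·0!/5! = 6/120
(j±m)!: 2!·2!·1!·0!·2!·1! = 8
prefactor² = (2J+1)·Δ·N² = 8/5
  k=1: −1/(1!·0!·1!·0!·2!·0!) = -1/2
Σ = -1/2  ⇒  CG² = 8/5·(-1/2)² = 2/5
CG = −√(2/5) = -0.632456

−√(2/5) = -0.632456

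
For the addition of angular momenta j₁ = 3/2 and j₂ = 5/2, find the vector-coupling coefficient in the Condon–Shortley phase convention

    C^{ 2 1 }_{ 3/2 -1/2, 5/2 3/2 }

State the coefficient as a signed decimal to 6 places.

j₁+j₂−J=2  J+j₁−j₂=1  J−j₁+j₂=3  j₁+j₂+J+1=7
(j₁±m₁, j₂±m₂, J±M) = (1,2,4,1,3,1)
P² = 24/7
sum k=1..2:
  [1] −1/6 = -1/6
  [2] +1/4 = 1/4
S = 1/12
C² = P²·S² = 1/42 ; C = +0.154303

+√(1/42) ≈ +0.154303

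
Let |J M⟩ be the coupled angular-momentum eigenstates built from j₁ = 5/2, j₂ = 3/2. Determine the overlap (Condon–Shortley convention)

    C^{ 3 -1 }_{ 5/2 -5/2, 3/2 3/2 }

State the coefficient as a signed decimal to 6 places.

triangle: 1!×4!×2!/8! = 48/40320
(j±m)!: 0!×5!×3!×0!×2!×4! = 34560
prefactor² = (2J+1)×Δ×N² = 288
  k=1: −1/(1!×0!×4!×2!×0!×0!) = -1/48
Σ = -1/48  ⇒  CG² = 288×(-1/48)² = 1/8
CG = −√(1/8) = -0.353553

−√(1/8) = -0.353553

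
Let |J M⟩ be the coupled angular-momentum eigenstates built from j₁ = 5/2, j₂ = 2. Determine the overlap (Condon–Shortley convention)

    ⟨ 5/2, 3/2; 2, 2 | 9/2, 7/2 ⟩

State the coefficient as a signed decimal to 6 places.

+0.745356  (= +√(5/9))

triangle: 0!*5!*4!/10! = 2880/3628800
(j±m)!: 4!*1!*4!*0!*8!*1! = 23224320
prefactor² = (2J+1)*Δ*N² = 184320
  k=0: +1/(0!*0!*1!*4!*4!*0!) = 1/576
Σ = 1/576  ⇒  CG² = 184320*1/576² = 5/9
CG = +√(5/9) = +0.745356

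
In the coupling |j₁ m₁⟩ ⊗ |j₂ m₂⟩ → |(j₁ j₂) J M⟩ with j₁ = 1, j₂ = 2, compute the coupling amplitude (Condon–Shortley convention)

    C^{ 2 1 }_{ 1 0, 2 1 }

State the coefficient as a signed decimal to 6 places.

j₁+j₂−J=1  J+j₁−j₂=1  J−j₁+j₂=3  j₁+j₂+J+1=6
(j₁±m₁, j₂±m₂, J±M) = (1,1,3,1,3,1)
P² = 3/2
sum k=0..1:
  [0] +1/6 = 1/6
  [1] −1/2 = -1/2
S = -1/3
C² = P²·S² = 1/6 ; C = -0.408248

-0.408248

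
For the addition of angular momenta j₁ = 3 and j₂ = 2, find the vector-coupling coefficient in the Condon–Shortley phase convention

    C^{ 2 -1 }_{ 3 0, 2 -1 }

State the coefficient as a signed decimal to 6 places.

-0.534522

j₁+j₂−J=3  J+j₁−j₂=3  J−j₁+j₂=1  j₁+j₂+J+1=8
(j₁±m₁, j₂±m₂, J±M) = (3,3,1,3,1,3)
P² = 81/14
sum k=0..1:
  [0] +1/36 = 1/36
  [1] −1/4 = -1/4
S = -2/9
C² = P²·S² = 2/7 ; C = -0.534522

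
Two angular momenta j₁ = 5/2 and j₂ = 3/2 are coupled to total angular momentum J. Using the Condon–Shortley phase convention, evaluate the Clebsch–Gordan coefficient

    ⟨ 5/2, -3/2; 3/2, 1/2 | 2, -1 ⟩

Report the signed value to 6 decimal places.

j₁+j₂−J=2  J+j₁−j₂=3  J−j₁+j₂=1  j₁+j₂+J+1=7
(j₁±m₁, j₂±m₂, J±M) = (1,4,2,1,1,3)
P² = 24/7
sum k=1..2:
  [1] −1/6 = -1/6
  [2] +1/4 = 1/4
S = 1/12
C² = P²·S² = 1/42 ; C = +0.154303

+0.154303  (= +√(1/42))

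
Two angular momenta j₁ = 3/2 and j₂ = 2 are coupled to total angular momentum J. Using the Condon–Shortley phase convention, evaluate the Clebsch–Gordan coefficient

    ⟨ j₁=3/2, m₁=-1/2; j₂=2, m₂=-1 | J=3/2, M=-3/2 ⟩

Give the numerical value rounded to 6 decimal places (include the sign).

triangle: 2!*1!*2!/6! = 4/720
(j±m)!: 1!*2!*1!*3!*0!*3! = 72
prefactor² = (2J+1)*Δ*N² = 8/5
  k=1: −1/(1!*1!*1!*0!*0!*2!) = -1/2
Σ = -1/2  ⇒  CG² = 8/5*(-1/2)² = 2/5
CG = −√(2/5) = -0.632456

-0.632456  (= −√(2/5))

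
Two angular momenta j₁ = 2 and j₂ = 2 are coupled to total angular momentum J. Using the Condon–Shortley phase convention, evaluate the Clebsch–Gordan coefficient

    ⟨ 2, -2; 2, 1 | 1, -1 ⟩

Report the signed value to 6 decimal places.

j₁+j₂−J=3  J+j₁−j₂=1  J−j₁+j₂=1  j₁+j₂+J+1=6
(j₁±m₁, j₂±m₂, J±M) = (0,4,3,1,0,2)
P² = 36/5
sum k=3..3:
  [3] −1/6 = -1/6
S = -1/6
C² = P²·S² = 1/5 ; C = -0.447214

-0.447214  (= −√(1/5))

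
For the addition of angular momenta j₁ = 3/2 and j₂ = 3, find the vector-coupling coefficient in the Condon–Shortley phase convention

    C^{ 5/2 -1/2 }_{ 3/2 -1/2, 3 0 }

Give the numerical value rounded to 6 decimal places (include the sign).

triangle: 2!*1!*4!/8! = 48/40320
(j±m)!: 1!*2!*3!*3!*2!*3! = 864
prefactor² = (2J+1)*Δ*N² = 216/35
  k=1: −1/(1!*1!*1!*2!*0!*2!) = -1/4
  k=2: +1/(2!*0!*0!*1!*1!*3!) = 1/12
Σ = -1/6  ⇒  CG² = 216/35*(-1/6)² = 6/35
CG = −√(6/35) = -0.414039

−√(6/35) = -0.414039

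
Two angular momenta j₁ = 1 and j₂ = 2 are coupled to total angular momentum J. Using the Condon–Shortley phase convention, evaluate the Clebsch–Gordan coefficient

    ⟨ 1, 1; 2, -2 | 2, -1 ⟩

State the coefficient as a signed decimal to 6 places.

+0.577350  (= +√(1/3))

√[5·1!1!3!/6! · 2!0!0!4!1!3!] = √(12)
  +(−1)^0/∏(0,1,0,0,1,3)! = 1/6  (running 1/6)
⟨..|..⟩ = √(12)·(1/6) = +0.577350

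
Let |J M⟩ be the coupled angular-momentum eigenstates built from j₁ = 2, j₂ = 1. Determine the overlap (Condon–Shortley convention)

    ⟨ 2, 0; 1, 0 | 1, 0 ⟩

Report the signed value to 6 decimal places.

triangle: 2!·2!·0!/5! = 4/120
(j±m)!: 2!·2!·1!·1!·1!·1! = 4
prefactor² = (2J+1)·Δ·N² = 2/5
  k=1: −1/(1!·1!·1!·0!·1!·0!) = -1
Σ = -1  ⇒  CG² = 2/5·(-1)² = 2/5
CG = −√(2/5) = -0.632456

−√(2/5) ≈ -0.632456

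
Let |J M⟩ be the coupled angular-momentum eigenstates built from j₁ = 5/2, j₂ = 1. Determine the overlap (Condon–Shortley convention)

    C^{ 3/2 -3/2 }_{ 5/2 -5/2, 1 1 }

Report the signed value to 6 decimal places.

j₁+j₂−J=2  J+j₁−j₂=3  J−j₁+j₂=0  j₁+j₂+J+1=6
(j₁±m₁, j₂±m₂, J±M) = (0,5,2,0,0,3)
P² = 96
sum k=2..2:
  [2] +1/12 = 1/12
S = 1/12
C² = P²·S² = 2/3 ; C = +0.816497

+√(2/3) ≈ +0.816497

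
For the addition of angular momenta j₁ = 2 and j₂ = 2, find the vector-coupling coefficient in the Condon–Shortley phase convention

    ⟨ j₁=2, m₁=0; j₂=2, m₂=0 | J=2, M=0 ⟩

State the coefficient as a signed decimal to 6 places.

-0.534522  (= −√(2/7))

√[5·2!2!2!/7! · 2!2!2!2!2!2!] = √(32/63)
  +(−1)^0/∏(0,2,2,2,0,0)! = 1/8  (running 1/8)
  +(−1)^1/∏(1,1,1,1,1,1)! = -1  (running -7/8)
  +(−1)^2/∏(2,0,0,0,2,2)! = 1/8  (running -3/4)
⟨..|..⟩ = √(32/63)·(-3/4) = -0.534522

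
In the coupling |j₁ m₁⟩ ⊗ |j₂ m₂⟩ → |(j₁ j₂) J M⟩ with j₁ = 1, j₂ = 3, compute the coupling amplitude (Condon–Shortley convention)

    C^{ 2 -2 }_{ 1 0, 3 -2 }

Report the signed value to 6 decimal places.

-0.487950  (= −√(5/21))

j₁+j₂−J=2  J+j₁−j₂=0  J−j₁+j₂=4  j₁+j₂+J+1=7
(j₁±m₁, j₂±m₂, J±M) = (1,1,1,5,0,4)
P² = 960/7
sum k=1..1:
  [1] −1/24 = -1/24
S = -1/24
C² = P²·S² = 5/21 ; C = -0.487950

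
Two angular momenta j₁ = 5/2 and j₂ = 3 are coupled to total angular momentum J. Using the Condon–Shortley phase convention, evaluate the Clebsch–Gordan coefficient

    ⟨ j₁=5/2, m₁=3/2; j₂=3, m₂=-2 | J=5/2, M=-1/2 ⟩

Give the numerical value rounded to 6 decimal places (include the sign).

√[6·3!2!3!/9! · 4!1!1!5!2!3!] = √(288/7)
  +(−1)^0/∏(0,3,1,1,1,2)! = 1/12  (running 1/12)
  +(−1)^1/∏(1,2,0,0,2,3)! = -1/24  (running 1/24)
⟨..|..⟩ = √(288/7)·(1/24) = +0.267261

+0.267261  (= +√(1/14))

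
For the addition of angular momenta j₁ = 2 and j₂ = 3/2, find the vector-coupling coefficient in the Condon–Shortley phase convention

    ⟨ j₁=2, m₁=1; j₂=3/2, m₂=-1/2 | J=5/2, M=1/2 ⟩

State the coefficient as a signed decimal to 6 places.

triangle: 1!·3!·2!/7! = 12/5040
(j±m)!: 3!·1!·1!·2!·3!·2! = 144
prefactor² = (2J+1)·Δ·N² = 72/35
  k=0: +1/(0!·1!·1!·1!·2!·1!) = 1/2
  k=1: −1/(1!·0!·0!·0!·3!·2!) = -1/12
Σ = 5/12  ⇒  CG² = 72/35·5/12² = 5/14
CG = +√(5/14) = +0.597614

+0.597614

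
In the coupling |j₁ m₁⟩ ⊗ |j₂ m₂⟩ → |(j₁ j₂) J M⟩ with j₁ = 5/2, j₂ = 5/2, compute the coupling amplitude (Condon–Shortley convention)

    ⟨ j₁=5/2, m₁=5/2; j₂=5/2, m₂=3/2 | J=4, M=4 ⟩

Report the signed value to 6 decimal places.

√[9·1!4!4!/10! · 5!0!4!1!8!0!] = √(165888)
  +(−1)^0/∏(0,1,0,4,4,0)! = 1/576  (running 1/576)
⟨..|..⟩ = √(165888)·(1/576) = +0.707107

+0.707107  (= +√(1/2))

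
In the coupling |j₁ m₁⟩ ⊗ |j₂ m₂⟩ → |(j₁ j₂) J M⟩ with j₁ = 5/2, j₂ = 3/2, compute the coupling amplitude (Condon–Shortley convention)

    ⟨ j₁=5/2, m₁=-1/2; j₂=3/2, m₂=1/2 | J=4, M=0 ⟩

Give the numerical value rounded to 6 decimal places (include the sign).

triangle: 0!*5!*3!/9! = 720/362880
(j±m)!: 2!*3!*2!*1!*4!*4! = 13824
prefactor² = (2J+1)*Δ*N² = 1728/7
  k=0: +1/(0!*0!*3!*2!*2!*1!) = 1/24
Σ = 1/24  ⇒  CG² = 1728/7*1/24² = 3/7
CG = +√(3/7) = +0.654654

+0.654654  (= +√(3/7))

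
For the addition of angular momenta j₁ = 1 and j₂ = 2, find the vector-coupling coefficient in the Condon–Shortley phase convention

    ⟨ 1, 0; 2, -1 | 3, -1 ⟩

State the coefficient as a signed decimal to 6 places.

+√(8/15) ≈ +0.730297

√[7·0!2!4!/7! · 1!1!1!3!2!4!] = √(96/5)
  +(−1)^0/∏(0,0,1,1,1,3)! = 1/6  (running 1/6)
⟨..|..⟩ = √(96/5)·(1/6) = +0.730297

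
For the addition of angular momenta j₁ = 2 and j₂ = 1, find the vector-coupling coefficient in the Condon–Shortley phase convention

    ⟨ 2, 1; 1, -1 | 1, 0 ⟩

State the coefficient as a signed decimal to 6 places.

+0.547723

triangle: 2!*2!*0!/5! = 4/120
(j±m)!: 3!*1!*0!*2!*1!*1! = 12
prefactor² = (2J+1)*Δ*N² = 6/5
  k=0: +1/(0!*2!*1!*0!*1!*0!) = 1/2
Σ = 1/2  ⇒  CG² = 6/5*1/2² = 3/10
CG = +√(3/10) = +0.547723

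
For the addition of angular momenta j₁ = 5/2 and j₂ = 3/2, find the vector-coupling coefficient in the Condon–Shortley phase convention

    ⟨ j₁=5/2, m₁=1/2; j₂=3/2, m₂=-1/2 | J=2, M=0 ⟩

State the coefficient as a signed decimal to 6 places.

j₁+j₂−J=2  J+j₁−j₂=3  J−j₁+j₂=1  j₁+j₂+J+1=7
(j₁±m₁, j₂±m₂, J±M) = (3,2,1,2,2,2)
P² = 8/7
sum k=0..1:
  [0] +1/4 = 1/4
  [1] −1/2 = -1/2
S = -1/4
C² = P²·S² = 1/14 ; C = -0.267261

−√(1/14) ≈ -0.267261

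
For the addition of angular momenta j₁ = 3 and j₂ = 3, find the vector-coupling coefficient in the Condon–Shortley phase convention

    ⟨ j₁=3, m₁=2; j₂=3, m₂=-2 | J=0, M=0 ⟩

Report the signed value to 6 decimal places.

√[1·6!0!0!/7! · 5!1!1!5!0!0!] = √(14400/7)
  +(−1)^1/∏(1,5,0,0,0,0)! = -1/120  (running -1/120)
⟨..|..⟩ = √(14400/7)·(-1/120) = -0.377964

−√(1/7) = -0.377964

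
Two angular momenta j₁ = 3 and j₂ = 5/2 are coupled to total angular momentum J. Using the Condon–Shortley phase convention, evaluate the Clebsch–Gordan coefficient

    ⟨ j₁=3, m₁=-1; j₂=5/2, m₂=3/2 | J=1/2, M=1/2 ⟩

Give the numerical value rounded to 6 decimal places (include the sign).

j₁+j₂−J=5  J+j₁−j₂=1  J−j₁+j₂=0  j₁+j₂+J+1=7
(j₁±m₁, j₂±m₂, J±M) = (2,4,4,1,1,0)
P² = 384/7
sum k=4..4:
  [4] +1/24 = 1/24
S = 1/24
C² = P²·S² = 2/21 ; C = +0.308607

+0.308607  (= +√(2/21))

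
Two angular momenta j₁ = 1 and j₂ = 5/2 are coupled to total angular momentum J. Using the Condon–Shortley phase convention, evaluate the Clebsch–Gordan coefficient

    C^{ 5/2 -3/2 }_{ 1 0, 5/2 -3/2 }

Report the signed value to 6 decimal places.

triangle: 1!*1!*4!/7! = 24/5040
(j±m)!: 1!*1!*1!*4!*1!*4! = 576
prefactor² = (2J+1)*Δ*N² = 576/35
  k=0: +1/(0!*1!*1!*1!*0!*3!) = 1/6
  k=1: −1/(1!*0!*0!*0!*1!*4!) = -1/24
Σ = 1/8  ⇒  CG² = 576/35*1/8² = 9/35
CG = +√(9/35) = +0.507093

+√(9/35) ≈ +0.507093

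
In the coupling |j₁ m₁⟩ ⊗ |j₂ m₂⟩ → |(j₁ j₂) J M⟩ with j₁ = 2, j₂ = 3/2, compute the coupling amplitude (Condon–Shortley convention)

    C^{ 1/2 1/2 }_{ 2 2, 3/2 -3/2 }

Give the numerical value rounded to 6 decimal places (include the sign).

+√(2/5) = +0.632456

√[2·3!1!0!/5! · 4!0!0!3!1!0!] = √(72/5)
  +(−1)^0/∏(0,3,0,0,1,0)! = 1/6  (running 1/6)
⟨..|..⟩ = √(72/5)·(1/6) = +0.632456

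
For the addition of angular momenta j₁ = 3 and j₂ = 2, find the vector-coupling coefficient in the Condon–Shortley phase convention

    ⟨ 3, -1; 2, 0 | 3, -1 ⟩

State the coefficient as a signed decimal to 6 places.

−√(3/20) = -0.387298

√[7·2!4!2!/9! · 2!4!2!2!2!4!] = √(256/15)
  +(−1)^0/∏(0,2,4,2,0,0)! = 1/96  (running 1/96)
  +(−1)^1/∏(1,1,3,1,1,1)! = -1/6  (running -5/32)
  +(−1)^2/∏(2,0,2,0,2,2)! = 1/16  (running -3/32)
⟨..|..⟩ = √(256/15)·(-3/32) = -0.387298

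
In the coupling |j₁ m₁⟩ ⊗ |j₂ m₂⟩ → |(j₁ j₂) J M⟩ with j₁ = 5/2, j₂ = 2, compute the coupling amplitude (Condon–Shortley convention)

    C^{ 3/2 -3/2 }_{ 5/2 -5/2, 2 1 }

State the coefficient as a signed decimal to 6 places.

triangle: 3!*2!*1!/7! = 12/5040
(j±m)!: 0!*5!*3!*1!*0!*3! = 4320
prefactor² = (2J+1)*Δ*N² = 288/7
  k=3: −1/(3!*0!*2!*0!*0!*1!) = -1/12
Σ = -1/12  ⇒  CG² = 288/7*(-1/12)² = 2/7
CG = −√(2/7) = -0.534522

-0.534522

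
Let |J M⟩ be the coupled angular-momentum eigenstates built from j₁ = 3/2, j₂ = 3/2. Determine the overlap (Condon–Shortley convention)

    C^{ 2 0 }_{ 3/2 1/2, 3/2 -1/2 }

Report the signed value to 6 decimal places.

+√(1/4) ≈ +0.500000

triangle: 1!×2!×2!/6! = 4/720
(j±m)!: 2!×1!×1!×2!×2!×2! = 16
prefactor² = (2J+1)×Δ×N² = 4/9
  k=0: +1/(0!×1!×1!×1!×1!×1!) = 1
  k=1: −1/(1!×0!×0!×0!×2!×2!) = -1/4
Σ = 3/4  ⇒  CG² = 4/9×3/4² = 1/4
CG = +√(1/4) = +0.500000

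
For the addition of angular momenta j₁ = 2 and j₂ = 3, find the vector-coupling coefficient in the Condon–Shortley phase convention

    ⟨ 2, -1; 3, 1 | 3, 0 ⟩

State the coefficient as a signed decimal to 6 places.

+√(1/30) = +0.182574

j₁+j₂−J=2  J+j₁−j₂=2  J−j₁+j₂=4  j₁+j₂+J+1=9
(j₁±m₁, j₂±m₂, J±M) = (1,3,4,2,3,3)
P² = 96/5
sum k=1..2:
  [1] −1/12 = -1/12
  [2] +1/8 = 1/8
S = 1/24
C² = P²·S² = 1/30 ; C = +0.182574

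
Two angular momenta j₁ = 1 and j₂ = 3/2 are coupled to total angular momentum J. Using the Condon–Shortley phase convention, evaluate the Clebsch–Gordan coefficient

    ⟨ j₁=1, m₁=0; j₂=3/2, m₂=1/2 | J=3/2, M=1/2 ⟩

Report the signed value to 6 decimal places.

−√(1/15) ≈ -0.258199

triangle: 1!×1!×2!/5! = 2/120
(j±m)!: 1!×1!×2!×1!×2!×1! = 4
prefactor² = (2J+1)×Δ×N² = 4/15
  k=0: +1/(0!×1!×1!×2!×0!×0!) = 1/2
  k=1: −1/(1!×0!×0!×1!×1!×1!) = -1
Σ = -1/2  ⇒  CG² = 4/15×(-1/2)² = 1/15
CG = −√(1/15) = -0.258199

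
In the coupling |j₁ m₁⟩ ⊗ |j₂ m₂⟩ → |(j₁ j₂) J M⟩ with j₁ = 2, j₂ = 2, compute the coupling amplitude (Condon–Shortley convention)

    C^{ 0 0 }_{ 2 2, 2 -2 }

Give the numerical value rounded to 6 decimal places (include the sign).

+√(1/5) ≈ +0.447214

j₁+j₂−J=4  J+j₁−j₂=0  J−j₁+j₂=0  j₁+j₂+J+1=5
(j₁±m₁, j₂±m₂, J±M) = (4,0,0,4,0,0)
P² = 576/5
sum k=0..0:
  [0] +1/24 = 1/24
S = 1/24
C² = P²·S² = 1/5 ; C = +0.447214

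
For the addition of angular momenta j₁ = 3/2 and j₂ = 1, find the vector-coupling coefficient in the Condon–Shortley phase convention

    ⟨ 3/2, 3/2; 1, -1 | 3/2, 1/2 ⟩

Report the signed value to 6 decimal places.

triangle: 1!·2!·1!/5! = 2/120
(j±m)!: 3!·0!·0!·2!·2!·1! = 24
prefactor² = (2J+1)·Δ·N² = 8/5
  k=0: +1/(0!·1!·0!·0!·2!·1!) = 1/2
Σ = 1/2  ⇒  CG² = 8/5·1/2² = 2/5
CG = +√(2/5) = +0.632456

+√(2/5) ≈ +0.632456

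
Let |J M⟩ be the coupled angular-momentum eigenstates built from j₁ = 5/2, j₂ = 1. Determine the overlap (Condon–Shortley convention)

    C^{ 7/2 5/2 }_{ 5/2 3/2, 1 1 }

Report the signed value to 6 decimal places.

j₁+j₂−J=0  J+j₁−j₂=5  J−j₁+j₂=2  j₁+j₂+J+1=8
(j₁±m₁, j₂±m₂, J±M) = (4,1,2,0,6,1)
P² = 11520/7
sum k=0..0:
  [0] +1/48 = 1/48
S = 1/48
C² = P²·S² = 5/7 ; C = +0.845154

+0.845154  (= +√(5/7))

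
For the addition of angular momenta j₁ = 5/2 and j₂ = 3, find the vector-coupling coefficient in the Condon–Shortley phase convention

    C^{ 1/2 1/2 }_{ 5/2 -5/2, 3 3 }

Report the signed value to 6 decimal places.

-0.534522  (= −√(2/7))

j₁+j₂−J=5  J+j₁−j₂=0  J−j₁+j₂=1  j₁+j₂+J+1=7
(j₁±m₁, j₂±m₂, J±M) = (0,5,6,0,1,0)
P² = 28800/7
sum k=5..5:
  [5] −1/120 = -1/120
S = -1/120
C² = P²·S² = 2/7 ; C = -0.534522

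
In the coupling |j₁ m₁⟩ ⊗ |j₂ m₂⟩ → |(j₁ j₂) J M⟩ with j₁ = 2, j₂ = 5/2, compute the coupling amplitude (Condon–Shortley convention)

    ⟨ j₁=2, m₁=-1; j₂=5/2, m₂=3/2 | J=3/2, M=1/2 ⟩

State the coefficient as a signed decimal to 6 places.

j₁+j₂−J=3  J+j₁−j₂=1  J−j₁+j₂=2  j₁+j₂+J+1=7
(j₁±m₁, j₂±m₂, J±M) = (1,3,4,1,2,1)
P² = 96/35
sum k=2..3:
  [2] +1/4 = 1/4
  [3] −1/6 = -1/6
S = 1/12
C² = P²·S² = 2/105 ; C = +0.138013

+0.138013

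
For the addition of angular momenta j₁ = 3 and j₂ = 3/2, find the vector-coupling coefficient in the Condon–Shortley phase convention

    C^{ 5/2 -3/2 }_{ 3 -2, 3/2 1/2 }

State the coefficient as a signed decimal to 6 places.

√[6·2!4!1!/8! · 1!5!2!1!1!4!] = √(288/7)
  +(−1)^1/∏(1,1,4,1,0,0)! = -1/24  (running -1/24)
  +(−1)^2/∏(2,0,3,0,1,1)! = 1/12  (running 1/24)
⟨..|..⟩ = √(288/7)·(1/24) = +0.267261

+0.267261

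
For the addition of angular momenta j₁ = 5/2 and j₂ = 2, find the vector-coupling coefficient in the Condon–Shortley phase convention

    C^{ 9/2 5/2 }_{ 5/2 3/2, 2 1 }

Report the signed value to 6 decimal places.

j₁+j₂−J=0  J+j₁−j₂=5  J−j₁+j₂=4  j₁+j₂+J+1=10
(j₁±m₁, j₂±m₂, J±M) = (4,1,3,1,7,2)
P² = 11520
sum k=0..0:
  [0] +1/144 = 1/144
S = 1/144
C² = P²·S² = 5/9 ; C = +0.745356

+√(5/9) = +0.745356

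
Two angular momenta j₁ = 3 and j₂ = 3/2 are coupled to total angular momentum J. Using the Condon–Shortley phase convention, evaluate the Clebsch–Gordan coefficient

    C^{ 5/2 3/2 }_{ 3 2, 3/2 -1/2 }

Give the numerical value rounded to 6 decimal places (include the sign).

j₁+j₂−J=2  J+j₁−j₂=4  J−j₁+j₂=1  j₁+j₂+J+1=8
(j₁±m₁, j₂±m₂, J±M) = (5,1,1,2,4,1)
P² = 288/7
sum k=0..1:
  [0] +1/12 = 1/12
  [1] −1/24 = -1/24
S = 1/24
C² = P²·S² = 1/14 ; C = +0.267261

+√(1/14) = +0.267261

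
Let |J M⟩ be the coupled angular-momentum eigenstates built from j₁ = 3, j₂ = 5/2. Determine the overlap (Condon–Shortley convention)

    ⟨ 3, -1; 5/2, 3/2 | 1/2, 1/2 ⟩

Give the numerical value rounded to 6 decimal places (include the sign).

j₁+j₂−J=5  J+j₁−j₂=1  J−j₁+j₂=0  j₁+j₂+J+1=7
(j₁±m₁, j₂±m₂, J±M) = (2,4,4,1,1,0)
P² = 384/7
sum k=4..4:
  [4] +1/24 = 1/24
S = 1/24
C² = P²·S² = 2/21 ; C = +0.308607

+√(2/21) ≈ +0.308607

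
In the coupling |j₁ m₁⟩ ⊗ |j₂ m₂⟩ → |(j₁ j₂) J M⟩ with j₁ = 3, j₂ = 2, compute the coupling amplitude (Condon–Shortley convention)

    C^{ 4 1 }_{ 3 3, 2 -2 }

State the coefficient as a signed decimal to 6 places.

+√(3/70) ≈ +0.207020

√[9·1!5!3!/10! · 6!0!0!4!5!3!] = √(155520/7)
  +(−1)^0/∏(0,1,0,0,5,3)! = 1/720  (running 1/720)
⟨..|..⟩ = √(155520/7)·(1/720) = +0.207020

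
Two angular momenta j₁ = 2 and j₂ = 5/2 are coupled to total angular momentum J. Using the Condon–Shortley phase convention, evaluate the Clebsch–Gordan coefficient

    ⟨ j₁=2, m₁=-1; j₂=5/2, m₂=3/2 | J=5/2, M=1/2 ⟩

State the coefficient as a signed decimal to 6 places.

+0.414039

√[6·2!2!3!/8! · 1!3!4!1!3!2!] = √(216/35)
  +(−1)^1/∏(1,1,2,3,0,0)! = -1/12  (running -1/12)
  +(−1)^2/∏(2,0,1,2,1,1)! = 1/4  (running 1/6)
⟨..|..⟩ = √(216/35)·(1/6) = +0.414039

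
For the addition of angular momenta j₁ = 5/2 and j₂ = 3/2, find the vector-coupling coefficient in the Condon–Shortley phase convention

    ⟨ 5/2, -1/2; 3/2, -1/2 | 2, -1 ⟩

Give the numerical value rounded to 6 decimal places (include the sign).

-0.545545  (= −√(25/84))

triangle: 2!×3!×1!/7! = 12/5040
(j±m)!: 2!×3!×1!×2!×1!×3! = 144
prefactor² = (2J+1)×Δ×N² = 12/7
  k=0: +1/(0!×2!×3!×1!×0!×0!) = 1/12
  k=1: −1/(1!×1!×2!×0!×1!×1!) = -1/2
Σ = -5/12  ⇒  CG² = 12/7×(-5/12)² = 25/84
CG = −√(25/84) = -0.545545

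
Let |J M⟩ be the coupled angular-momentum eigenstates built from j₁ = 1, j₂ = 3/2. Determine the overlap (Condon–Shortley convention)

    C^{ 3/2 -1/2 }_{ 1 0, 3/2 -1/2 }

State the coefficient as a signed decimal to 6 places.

√[4·1!1!2!/5! · 1!1!1!2!1!2!] = √(4/15)
  +(−1)^0/∏(0,1,1,1,0,1)! = 1  (running 1)
  +(−1)^1/∏(1,0,0,0,1,2)! = -1/2  (running 1/2)
⟨..|..⟩ = √(4/15)·(1/2) = +0.258199

+√(1/15) ≈ +0.258199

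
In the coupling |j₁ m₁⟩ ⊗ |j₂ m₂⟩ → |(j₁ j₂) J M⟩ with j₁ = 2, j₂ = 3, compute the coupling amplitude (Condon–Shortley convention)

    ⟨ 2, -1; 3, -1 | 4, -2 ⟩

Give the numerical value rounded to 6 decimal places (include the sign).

-0.188982  (= −√(1/28))

√[9·1!3!5!/10! · 1!3!2!4!2!6!] = √(5184/7)
  +(−1)^0/∏(0,1,3,2,0,3)! = 1/72  (running 1/72)
  +(−1)^1/∏(1,0,2,1,1,4)! = -1/48  (running -1/144)
⟨..|..⟩ = √(5184/7)·(-1/144) = -0.188982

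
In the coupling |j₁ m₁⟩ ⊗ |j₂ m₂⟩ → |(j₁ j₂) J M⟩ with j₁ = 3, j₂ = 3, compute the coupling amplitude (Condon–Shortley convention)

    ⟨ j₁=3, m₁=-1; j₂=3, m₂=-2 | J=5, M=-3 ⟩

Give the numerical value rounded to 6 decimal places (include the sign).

+√(1/6) ≈ +0.408248

j₁+j₂−J=1  J+j₁−j₂=5  J−j₁+j₂=5  j₁+j₂+J+1=12
(j₁±m₁, j₂±m₂, J±M) = (2,4,1,5,2,8)
P² = 153600
sum k=0..1:
  [0] +1/576 = 1/576
  [1] −1/1440 = -1/1440
S = 1/960
C² = P²·S² = 1/6 ; C = +0.408248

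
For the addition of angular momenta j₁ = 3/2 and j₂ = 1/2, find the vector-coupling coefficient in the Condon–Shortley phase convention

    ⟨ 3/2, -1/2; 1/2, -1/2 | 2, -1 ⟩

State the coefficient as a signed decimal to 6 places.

+0.866025  (= +√(3/4))

√[5·0!3!1!/5! · 1!2!0!1!1!3!] = √(3)
  +(−1)^0/∏(0,0,2,0,1,1)! = 1/2  (running 1/2)
⟨..|..⟩ = √(3)·(1/2) = +0.866025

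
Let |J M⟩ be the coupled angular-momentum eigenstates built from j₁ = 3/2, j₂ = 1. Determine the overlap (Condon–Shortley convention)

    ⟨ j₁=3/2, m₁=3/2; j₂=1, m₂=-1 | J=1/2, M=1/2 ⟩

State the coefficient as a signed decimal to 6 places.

√[2·2!1!0!/4! · 3!0!0!2!1!0!] = √(2)
  +(−1)^0/∏(0,2,0,0,1,0)! = 1/2  (running 1/2)
⟨..|..⟩ = √(2)·(1/2) = +0.707107

+0.707107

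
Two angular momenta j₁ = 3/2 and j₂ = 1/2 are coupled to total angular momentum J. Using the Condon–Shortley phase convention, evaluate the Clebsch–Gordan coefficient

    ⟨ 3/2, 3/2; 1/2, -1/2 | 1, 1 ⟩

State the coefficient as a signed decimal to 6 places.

j₁+j₂−J=1  J+j₁−j₂=2  J−j₁+j₂=0  j₁+j₂+J+1=4
(j₁±m₁, j₂±m₂, J±M) = (3,0,0,1,2,0)
P² = 3
sum k=0..0:
  [0] +1/2 = 1/2
S = 1/2
C² = P²·S² = 3/4 ; C = +0.866025

+√(3/4) ≈ +0.866025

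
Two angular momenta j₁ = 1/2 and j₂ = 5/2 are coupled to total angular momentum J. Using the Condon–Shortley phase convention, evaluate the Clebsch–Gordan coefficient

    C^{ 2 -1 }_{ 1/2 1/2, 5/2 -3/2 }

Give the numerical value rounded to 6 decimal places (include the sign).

j₁+j₂−J=1  J+j₁−j₂=0  J−j₁+j₂=4  j₁+j₂+J+1=6
(j₁±m₁, j₂±m₂, J±M) = (1,0,1,4,1,3)
P² = 24
sum k=0..0:
  [0] +1/6 = 1/6
S = 1/6
C² = P²·S² = 2/3 ; C = +0.816497

+√(2/3) ≈ +0.816497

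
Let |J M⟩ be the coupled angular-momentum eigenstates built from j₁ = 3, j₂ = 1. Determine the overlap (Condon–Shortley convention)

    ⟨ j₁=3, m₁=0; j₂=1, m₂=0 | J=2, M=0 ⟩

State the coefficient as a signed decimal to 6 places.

triangle: 2!×4!×0!/7! = 48/5040
(j±m)!: 3!×3!×1!×1!×2!×2! = 144
prefactor² = (2J+1)×Δ×N² = 48/7
  k=1: −1/(1!×1!×2!×0!×2!×0!) = -1/4
Σ = -1/4  ⇒  CG² = 48/7×(-1/4)² = 3/7
CG = −√(3/7) = -0.654654

−√(3/7) ≈ -0.654654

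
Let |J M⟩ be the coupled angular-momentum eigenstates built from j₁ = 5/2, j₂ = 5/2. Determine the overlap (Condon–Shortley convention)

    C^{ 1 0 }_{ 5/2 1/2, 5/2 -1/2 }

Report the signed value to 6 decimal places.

triangle: 4!·1!·1!/7! = 24/5040
(j±m)!: 3!·2!·2!·3!·1!·1! = 144
prefactor² = (2J+1)·Δ·N² = 72/35
  k=1: −1/(1!·3!·1!·1!·0!·0!) = -1/6
  k=2: +1/(2!·2!·0!·0!·1!·1!) = 1/4
Σ = 1/12  ⇒  CG² = 72/35·1/12² = 1/70
CG = +√(1/70) = +0.119523

+0.119523  (= +√(1/70))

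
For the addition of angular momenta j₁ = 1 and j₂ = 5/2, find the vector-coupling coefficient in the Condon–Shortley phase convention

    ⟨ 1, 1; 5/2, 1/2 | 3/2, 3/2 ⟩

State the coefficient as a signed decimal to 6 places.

triangle: 2!·0!·3!/6! = 12/720
(j±m)!: 2!·0!·3!·2!·3!·0! = 144
prefactor² = (2J+1)·Δ·N² = 48/5
  k=0: +1/(0!·2!·0!·3!·0!·0!) = 1/12
Σ = 1/12  ⇒  CG² = 48/5·1/12² = 1/15
CG = +√(1/15) = +0.258199

+√(1/15) = +0.258199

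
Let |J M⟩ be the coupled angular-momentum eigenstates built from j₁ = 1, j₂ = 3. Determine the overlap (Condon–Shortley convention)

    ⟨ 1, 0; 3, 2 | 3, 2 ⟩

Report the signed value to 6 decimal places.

-0.577350  (= −√(1/3))

triangle: 1!*1!*5!/8! = 120/40320
(j±m)!: 1!*1!*5!*1!*5!*1! = 14400
prefactor² = (2J+1)*Δ*N² = 300
  k=0: +1/(0!*1!*1!*5!*0!*0!) = 1/120
  k=1: −1/(1!*0!*0!*4!*1!*1!) = -1/24
Σ = -1/30  ⇒  CG² = 300*(-1/30)² = 1/3
CG = −√(1/3) = -0.577350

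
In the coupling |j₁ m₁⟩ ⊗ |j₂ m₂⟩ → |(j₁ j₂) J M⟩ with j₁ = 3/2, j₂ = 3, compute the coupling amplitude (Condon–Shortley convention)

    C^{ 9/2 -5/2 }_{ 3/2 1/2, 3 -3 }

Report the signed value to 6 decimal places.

triangle: 0!·3!·6!/10! = 4320/3628800
(j±m)!: 2!·1!·0!·6!·2!·7! = 14515200
prefactor² = (2J+1)·Δ·N² = 172800
  k=0: +1/(0!·0!·1!·0!·2!·6!) = 1/1440
Σ = 1/1440  ⇒  CG² = 172800·1/1440² = 1/12
CG = +√(1/12) = +0.288675

+√(1/12) ≈ +0.288675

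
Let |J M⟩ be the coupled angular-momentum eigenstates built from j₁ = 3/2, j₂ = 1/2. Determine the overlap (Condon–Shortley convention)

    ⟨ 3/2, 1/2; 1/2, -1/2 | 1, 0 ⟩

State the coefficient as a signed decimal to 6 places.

+√(1/2) = +0.707107

triangle: 1!·2!·0!/4! = 2/24
(j±m)!: 2!·1!·0!·1!·1!·1! = 2
prefactor² = (2J+1)·Δ·N² = 1/2
  k=0: +1/(0!·1!·1!·0!·1!·0!) = 1
Σ = 1  ⇒  CG² = 1/2·1² = 1/2
CG = +√(1/2) = +0.707107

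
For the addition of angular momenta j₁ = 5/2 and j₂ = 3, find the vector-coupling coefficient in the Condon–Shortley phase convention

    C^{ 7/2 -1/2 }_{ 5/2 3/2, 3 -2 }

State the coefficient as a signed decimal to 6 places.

+0.563436  (= +√(20/63))

√[8·2!3!4!/10! · 4!1!1!5!3!4!] = √(9216/35)
  +(−1)^0/∏(0,2,1,1,2,3)! = 1/24  (running 1/24)
  +(−1)^1/∏(1,1,0,0,3,4)! = -1/144  (running 5/144)
⟨..|..⟩ = √(9216/35)·(5/144) = +0.563436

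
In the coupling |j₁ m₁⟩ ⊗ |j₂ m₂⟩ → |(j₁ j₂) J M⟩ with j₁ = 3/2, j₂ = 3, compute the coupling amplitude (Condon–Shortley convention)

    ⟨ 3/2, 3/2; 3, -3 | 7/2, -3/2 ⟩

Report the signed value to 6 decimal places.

triangle: 1!*2!*5!/9! = 240/362880
(j±m)!: 3!*0!*0!*6!*2!*5! = 1036800
prefactor² = (2J+1)*Δ*N² = 38400/7
  k=0: +1/(0!*1!*0!*0!*2!*5!) = 1/240
Σ = 1/240  ⇒  CG² = 38400/7*1/240² = 2/21
CG = +√(2/21) = +0.308607

+√(2/21) ≈ +0.308607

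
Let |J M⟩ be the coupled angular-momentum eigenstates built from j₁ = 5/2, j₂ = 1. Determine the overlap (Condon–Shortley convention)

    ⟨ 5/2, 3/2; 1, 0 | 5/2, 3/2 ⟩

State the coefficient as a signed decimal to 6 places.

triangle: 1!×4!×1!/7! = 24/5040
(j±m)!: 4!×1!×1!×1!×4!×1! = 576
prefactor² = (2J+1)×Δ×N² = 576/35
  k=0: +1/(0!×1!×1!×1!×3!×0!) = 1/6
  k=1: −1/(1!×0!×0!×0!×4!×1!) = -1/24
Σ = 1/8  ⇒  CG² = 576/35×1/8² = 9/35
CG = +√(9/35) = +0.507093

+√(9/35) = +0.507093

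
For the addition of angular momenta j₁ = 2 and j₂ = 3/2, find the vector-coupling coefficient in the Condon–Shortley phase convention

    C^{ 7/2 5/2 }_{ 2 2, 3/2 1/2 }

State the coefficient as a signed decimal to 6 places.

√[8·0!4!3!/8! · 4!0!2!1!6!1!] = √(6912/7)
  +(−1)^0/∏(0,0,0,2,4,1)! = 1/48  (running 1/48)
⟨..|..⟩ = √(6912/7)·(1/48) = +0.654654

+0.654654  (= +√(3/7))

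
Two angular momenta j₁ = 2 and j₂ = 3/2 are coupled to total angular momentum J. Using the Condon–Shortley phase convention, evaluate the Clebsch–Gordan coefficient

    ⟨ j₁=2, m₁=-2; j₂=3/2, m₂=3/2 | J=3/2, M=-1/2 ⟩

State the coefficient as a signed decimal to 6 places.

j₁+j₂−J=2  J+j₁−j₂=2  J−j₁+j₂=1  j₁+j₂+J+1=6
(j₁±m₁, j₂±m₂, J±M) = (0,4,3,0,1,2)
P² = 32/5
sum k=2..2:
  [2] +1/4 = 1/4
S = 1/4
C² = P²·S² = 2/5 ; C = +0.632456

+0.632456  (= +√(2/5))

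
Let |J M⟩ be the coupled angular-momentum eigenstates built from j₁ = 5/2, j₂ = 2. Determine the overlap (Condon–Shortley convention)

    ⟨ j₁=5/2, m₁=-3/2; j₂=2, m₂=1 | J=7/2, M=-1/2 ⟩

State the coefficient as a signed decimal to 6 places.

-0.619780  (= −√(121/315))

√[8·1!4!3!/9! · 1!4!3!1!3!4!] = √(2304/35)
  +(−1)^0/∏(0,1,4,3,0,0)! = 1/144  (running 1/144)
  +(−1)^1/∏(1,0,3,2,1,1)! = -1/12  (running -11/144)
⟨..|..⟩ = √(2304/35)·(-11/144) = -0.619780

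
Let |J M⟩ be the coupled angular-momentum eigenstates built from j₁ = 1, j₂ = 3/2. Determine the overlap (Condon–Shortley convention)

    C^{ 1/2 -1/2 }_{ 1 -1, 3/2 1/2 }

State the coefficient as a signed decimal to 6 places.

j₁+j₂−J=2  J+j₁−j₂=0  J−j₁+j₂=1  j₁+j₂+J+1=4
(j₁±m₁, j₂±m₂, J±M) = (0,2,2,1,0,1)
P² = 2/3
sum k=2..2:
  [2] +1/2 = 1/2
S = 1/2
C² = P²·S² = 1/6 ; C = +0.408248

+√(1/6) = +0.408248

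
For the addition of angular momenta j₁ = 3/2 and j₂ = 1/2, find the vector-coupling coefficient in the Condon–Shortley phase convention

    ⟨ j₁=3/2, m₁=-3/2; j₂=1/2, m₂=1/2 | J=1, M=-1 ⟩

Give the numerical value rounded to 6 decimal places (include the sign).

-0.866025

triangle: 1!·2!·0!/4! = 2/24
(j±m)!: 0!·3!·1!·0!·0!·2! = 12
prefactor² = (2J+1)·Δ·N² = 3
  k=1: −1/(1!·0!·2!·0!·0!·0!) = -1/2
Σ = -1/2  ⇒  CG² = 3·(-1/2)² = 3/4
CG = −√(3/4) = -0.866025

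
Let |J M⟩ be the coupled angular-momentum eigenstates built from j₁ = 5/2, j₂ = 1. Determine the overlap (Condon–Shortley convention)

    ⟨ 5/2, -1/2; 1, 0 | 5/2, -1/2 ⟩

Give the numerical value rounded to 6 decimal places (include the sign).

√[6·1!4!1!/7! · 2!3!1!1!2!3!] = √(144/35)
  +(−1)^0/∏(0,1,3,1,1,0)! = 1/6  (running 1/6)
  +(−1)^1/∏(1,0,2,0,2,1)! = -1/4  (running -1/12)
⟨..|..⟩ = √(144/35)·(-1/12) = -0.169031

-0.169031  (= −√(1/35))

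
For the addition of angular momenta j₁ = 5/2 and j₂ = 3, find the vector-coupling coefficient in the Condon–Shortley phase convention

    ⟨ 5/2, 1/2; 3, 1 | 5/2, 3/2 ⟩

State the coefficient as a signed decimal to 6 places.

+√(1/35) ≈ +0.169031

j₁+j₂−J=3  J+j₁−j₂=2  J−j₁+j₂=3  j₁+j₂+J+1=9
(j₁±m₁, j₂±m₂, J±M) = (3,2,4,2,4,1)
P² = 576/35
sum k=1..2:
  [1] −1/12 = -1/12
  [2] +1/8 = 1/8
S = 1/24
C² = P²·S² = 1/35 ; C = +0.169031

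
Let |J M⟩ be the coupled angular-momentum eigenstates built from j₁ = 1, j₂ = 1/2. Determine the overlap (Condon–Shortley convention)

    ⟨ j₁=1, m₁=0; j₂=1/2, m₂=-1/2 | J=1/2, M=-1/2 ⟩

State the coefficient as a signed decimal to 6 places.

j₁+j₂−J=1  J+j₁−j₂=1  J−j₁+j₂=0  j₁+j₂+J+1=3
(j₁±m₁, j₂±m₂, J±M) = (1,1,0,1,0,1)
P² = 1/3
sum k=0..0:
  [0] +1/1 = 1
S = 1
C² = P²·S² = 1/3 ; C = +0.577350

+0.577350  (= +√(1/3))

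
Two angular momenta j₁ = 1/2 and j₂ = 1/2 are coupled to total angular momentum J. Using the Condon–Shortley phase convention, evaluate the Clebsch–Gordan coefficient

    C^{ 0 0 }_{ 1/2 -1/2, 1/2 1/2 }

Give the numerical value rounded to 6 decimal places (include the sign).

triangle: 1!*0!*0!/2! = 1/2
(j±m)!: 0!*1!*1!*0!*0!*0! = 1
prefactor² = (2J+1)*Δ*N² = 1/2
  k=1: −1/(1!*0!*0!*0!*0!*0!) = -1
Σ = -1  ⇒  CG² = 1/2*(-1)² = 1/2
CG = −√(1/2) = -0.707107

-0.707107  (= −√(1/2))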